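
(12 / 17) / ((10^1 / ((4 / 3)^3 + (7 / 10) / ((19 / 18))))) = 15562 / 72675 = 0.21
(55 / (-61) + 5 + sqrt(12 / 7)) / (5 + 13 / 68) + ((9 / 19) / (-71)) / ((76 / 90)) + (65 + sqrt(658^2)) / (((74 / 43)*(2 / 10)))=136*sqrt(21) / 2471 + 42911966087365 / 20420755951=2101.64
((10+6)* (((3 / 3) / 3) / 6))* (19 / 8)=19 / 9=2.11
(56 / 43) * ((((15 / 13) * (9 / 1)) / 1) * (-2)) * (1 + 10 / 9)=-31920 / 559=-57.10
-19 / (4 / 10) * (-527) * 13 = 650845 / 2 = 325422.50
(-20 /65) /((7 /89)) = -356 /91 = -3.91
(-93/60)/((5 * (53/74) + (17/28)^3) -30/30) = -0.55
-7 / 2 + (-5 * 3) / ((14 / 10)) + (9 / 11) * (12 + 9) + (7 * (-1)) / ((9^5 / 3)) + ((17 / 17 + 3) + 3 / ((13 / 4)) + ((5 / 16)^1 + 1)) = 2901103039 / 315242928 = 9.20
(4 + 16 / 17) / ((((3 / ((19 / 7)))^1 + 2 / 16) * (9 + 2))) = 0.37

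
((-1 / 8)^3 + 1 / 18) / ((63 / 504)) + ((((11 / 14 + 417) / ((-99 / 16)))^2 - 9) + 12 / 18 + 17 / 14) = 139921810471 / 30735936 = 4552.38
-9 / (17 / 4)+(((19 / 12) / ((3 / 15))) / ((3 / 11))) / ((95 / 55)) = 8989 / 612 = 14.69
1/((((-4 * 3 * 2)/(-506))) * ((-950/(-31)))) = 7843/11400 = 0.69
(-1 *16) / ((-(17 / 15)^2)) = 3600 / 289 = 12.46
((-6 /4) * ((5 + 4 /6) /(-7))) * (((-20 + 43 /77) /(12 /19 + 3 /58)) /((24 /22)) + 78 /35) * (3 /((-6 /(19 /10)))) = 58014353 /2108400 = 27.52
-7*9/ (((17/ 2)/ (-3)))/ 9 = 42/ 17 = 2.47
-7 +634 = 627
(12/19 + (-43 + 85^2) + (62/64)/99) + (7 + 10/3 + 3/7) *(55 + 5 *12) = 3547826203/421344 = 8420.26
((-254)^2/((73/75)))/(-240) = -276.18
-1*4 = -4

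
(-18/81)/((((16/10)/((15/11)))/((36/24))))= -25/88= -0.28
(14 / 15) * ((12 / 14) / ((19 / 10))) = 8 / 19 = 0.42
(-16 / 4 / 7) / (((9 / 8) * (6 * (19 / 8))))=-128 / 3591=-0.04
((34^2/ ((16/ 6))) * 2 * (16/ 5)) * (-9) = -124848/ 5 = -24969.60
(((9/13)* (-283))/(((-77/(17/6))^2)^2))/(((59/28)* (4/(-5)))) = 118182215/554654724624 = 0.00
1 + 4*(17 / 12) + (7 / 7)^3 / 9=61 / 9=6.78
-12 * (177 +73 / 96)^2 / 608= -291214225 / 466944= -623.66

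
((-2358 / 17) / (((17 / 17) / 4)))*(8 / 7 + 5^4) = -41340456 / 119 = -347398.79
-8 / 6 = -4 / 3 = -1.33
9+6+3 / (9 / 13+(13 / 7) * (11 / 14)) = 44937 / 2741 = 16.39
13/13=1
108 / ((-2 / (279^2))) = -4203414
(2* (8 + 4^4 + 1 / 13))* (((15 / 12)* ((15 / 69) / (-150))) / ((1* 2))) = -3433 / 7176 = -0.48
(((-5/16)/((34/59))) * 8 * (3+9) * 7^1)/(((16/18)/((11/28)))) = -87615/544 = -161.06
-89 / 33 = -2.70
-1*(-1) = 1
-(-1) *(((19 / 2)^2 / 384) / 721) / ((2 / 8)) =361 / 276864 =0.00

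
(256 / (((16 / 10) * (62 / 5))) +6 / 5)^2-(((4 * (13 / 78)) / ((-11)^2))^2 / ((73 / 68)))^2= 442152958838157178724 / 2222980313910075225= 198.90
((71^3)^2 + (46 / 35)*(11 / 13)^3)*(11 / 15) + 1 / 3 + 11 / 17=614000246378121059 / 6536075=93940208210.30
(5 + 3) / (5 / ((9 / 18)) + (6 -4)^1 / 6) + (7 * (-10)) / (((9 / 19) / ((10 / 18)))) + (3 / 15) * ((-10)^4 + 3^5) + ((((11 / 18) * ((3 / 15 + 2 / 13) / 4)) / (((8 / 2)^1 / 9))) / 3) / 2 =20549898737 / 10445760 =1967.30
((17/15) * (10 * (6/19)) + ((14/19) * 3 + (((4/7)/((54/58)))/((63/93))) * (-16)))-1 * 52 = -60.71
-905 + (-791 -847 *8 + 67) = -8405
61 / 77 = 0.79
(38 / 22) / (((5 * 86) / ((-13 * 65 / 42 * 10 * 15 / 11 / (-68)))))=80275 / 4953256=0.02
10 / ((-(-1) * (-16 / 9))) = -45 / 8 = -5.62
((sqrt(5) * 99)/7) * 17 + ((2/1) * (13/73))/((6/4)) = 537.85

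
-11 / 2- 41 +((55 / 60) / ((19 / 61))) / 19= -200767 / 4332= -46.35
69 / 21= 23 / 7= 3.29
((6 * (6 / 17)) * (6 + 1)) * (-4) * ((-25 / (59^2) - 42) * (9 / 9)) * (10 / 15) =98264544 / 59177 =1660.52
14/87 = 0.16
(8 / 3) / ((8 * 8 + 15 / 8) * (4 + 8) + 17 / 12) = 32 / 9503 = 0.00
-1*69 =-69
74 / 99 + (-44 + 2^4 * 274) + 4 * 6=432110 / 99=4364.75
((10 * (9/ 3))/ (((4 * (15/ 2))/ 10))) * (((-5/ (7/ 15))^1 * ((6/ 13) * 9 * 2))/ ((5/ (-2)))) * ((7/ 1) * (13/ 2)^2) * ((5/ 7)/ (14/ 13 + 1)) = 36214.29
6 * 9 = 54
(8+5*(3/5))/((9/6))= 22/3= 7.33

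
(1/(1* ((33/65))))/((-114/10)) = -325/1881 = -0.17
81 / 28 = 2.89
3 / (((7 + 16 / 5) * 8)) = 5 / 136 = 0.04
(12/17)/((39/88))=352/221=1.59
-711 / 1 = -711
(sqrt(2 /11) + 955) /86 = sqrt(22) /946 + 955 /86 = 11.11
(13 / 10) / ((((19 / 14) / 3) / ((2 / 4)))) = 273 / 190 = 1.44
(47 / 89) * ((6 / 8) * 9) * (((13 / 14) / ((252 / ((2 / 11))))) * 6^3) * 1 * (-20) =-494910 / 47971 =-10.32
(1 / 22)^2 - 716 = -346543 / 484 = -716.00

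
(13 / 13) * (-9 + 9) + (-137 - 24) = -161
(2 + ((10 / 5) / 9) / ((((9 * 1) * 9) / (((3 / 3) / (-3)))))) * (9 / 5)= 4372 / 1215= 3.60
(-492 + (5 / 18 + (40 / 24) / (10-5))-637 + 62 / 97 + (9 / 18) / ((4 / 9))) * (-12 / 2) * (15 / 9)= 39341735 / 3492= 11266.25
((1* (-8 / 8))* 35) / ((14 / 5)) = -25 / 2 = -12.50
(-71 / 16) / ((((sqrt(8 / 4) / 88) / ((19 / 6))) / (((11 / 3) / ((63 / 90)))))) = -816145 * sqrt(2) / 252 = -4580.17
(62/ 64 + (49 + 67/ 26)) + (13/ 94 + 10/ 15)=3129335/ 58656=53.35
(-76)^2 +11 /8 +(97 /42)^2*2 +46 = 20582503 /3528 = 5834.04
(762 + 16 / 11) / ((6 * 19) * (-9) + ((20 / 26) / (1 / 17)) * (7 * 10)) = -6.90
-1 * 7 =-7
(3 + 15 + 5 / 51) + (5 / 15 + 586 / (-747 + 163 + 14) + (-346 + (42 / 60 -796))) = -10890559 / 9690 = -1123.90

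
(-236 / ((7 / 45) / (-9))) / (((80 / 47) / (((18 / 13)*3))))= 6064551 / 182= 33321.71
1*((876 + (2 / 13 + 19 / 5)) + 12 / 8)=881.45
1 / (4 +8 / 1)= 1 / 12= 0.08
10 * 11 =110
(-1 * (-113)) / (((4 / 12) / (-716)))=-242724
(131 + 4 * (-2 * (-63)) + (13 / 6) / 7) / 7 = 90.76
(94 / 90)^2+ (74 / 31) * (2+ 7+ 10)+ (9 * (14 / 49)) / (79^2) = 127376214073 / 2742451425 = 46.45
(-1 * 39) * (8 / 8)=-39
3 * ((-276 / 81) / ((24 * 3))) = -23 / 162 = -0.14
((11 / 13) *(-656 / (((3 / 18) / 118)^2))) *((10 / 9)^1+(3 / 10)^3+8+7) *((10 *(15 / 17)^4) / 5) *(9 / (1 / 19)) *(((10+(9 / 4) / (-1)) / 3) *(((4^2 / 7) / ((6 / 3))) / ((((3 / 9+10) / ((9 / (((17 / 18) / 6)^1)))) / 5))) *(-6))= 8420276614702231065600 / 18458141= 456182267472235.21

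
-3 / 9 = -1 / 3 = -0.33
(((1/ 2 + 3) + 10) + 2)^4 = 923521/ 16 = 57720.06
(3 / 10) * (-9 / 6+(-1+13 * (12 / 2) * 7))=3261 / 20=163.05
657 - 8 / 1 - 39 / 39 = 648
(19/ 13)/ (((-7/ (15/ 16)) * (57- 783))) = 95/ 352352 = 0.00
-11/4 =-2.75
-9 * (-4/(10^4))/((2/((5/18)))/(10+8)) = 9/1000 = 0.01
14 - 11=3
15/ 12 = 5/ 4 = 1.25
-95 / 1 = -95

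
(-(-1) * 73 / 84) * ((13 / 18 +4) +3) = 10147 / 1512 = 6.71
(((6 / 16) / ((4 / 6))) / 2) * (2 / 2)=9 / 32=0.28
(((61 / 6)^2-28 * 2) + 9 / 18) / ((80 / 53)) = 91319 / 2880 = 31.71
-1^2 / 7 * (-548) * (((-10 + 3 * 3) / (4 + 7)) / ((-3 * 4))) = 137 / 231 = 0.59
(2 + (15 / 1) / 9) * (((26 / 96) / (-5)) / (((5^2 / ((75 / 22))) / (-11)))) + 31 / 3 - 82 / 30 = 3791 / 480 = 7.90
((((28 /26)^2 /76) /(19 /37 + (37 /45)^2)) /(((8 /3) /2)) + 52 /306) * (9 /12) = 0.13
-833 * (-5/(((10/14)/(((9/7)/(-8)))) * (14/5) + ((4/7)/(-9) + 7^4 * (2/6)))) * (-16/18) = -233240/49633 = -4.70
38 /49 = 0.78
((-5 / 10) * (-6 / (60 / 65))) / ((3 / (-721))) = -9373 / 12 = -781.08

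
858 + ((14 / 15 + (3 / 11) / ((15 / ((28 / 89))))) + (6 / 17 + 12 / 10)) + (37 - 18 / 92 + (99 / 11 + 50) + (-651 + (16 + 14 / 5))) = 744363089 / 2296734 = 324.10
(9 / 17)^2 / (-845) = -81 / 244205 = -0.00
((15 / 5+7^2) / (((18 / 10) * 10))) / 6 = 13 / 27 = 0.48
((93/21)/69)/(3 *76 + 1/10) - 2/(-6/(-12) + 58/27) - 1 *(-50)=7758377696/157546389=49.25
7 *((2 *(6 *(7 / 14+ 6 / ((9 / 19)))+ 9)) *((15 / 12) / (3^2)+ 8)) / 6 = 45122 / 27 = 1671.19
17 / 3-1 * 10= -13 / 3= -4.33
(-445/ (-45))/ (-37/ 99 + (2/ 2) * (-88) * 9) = -979/ 78445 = -0.01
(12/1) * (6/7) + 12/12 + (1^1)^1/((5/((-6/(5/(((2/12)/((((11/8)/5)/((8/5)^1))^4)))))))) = -88524537/2562175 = -34.55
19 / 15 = 1.27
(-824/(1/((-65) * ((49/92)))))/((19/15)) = 9841650/437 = 22520.94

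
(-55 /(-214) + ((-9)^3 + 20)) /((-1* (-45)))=-15.75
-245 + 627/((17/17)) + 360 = 742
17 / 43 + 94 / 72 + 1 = 4181 / 1548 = 2.70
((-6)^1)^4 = 1296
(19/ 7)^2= 361/ 49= 7.37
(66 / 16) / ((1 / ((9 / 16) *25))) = 7425 / 128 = 58.01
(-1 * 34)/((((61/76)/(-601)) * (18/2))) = 1552984/549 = 2828.75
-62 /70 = -31 /35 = -0.89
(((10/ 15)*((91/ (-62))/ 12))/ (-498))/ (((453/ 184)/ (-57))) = -39767/ 10490121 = -0.00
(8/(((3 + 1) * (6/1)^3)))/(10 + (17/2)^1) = 0.00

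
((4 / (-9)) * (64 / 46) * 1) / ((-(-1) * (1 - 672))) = 128 / 138897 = 0.00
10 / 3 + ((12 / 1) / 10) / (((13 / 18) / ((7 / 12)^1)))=839 / 195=4.30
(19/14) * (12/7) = 114/49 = 2.33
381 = 381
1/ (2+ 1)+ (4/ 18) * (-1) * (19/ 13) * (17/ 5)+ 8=4229/ 585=7.23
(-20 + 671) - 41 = 610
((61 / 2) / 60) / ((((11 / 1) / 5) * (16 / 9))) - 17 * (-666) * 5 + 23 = 79739447 / 1408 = 56633.13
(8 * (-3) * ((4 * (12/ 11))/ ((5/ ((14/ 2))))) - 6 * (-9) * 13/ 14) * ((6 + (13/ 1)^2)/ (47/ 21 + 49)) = -329.50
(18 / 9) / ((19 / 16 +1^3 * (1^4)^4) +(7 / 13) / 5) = 2080 / 2387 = 0.87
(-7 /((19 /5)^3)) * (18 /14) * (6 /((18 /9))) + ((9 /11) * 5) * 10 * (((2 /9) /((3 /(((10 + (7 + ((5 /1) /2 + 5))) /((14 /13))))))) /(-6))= -16272475 /1358082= -11.98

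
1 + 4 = 5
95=95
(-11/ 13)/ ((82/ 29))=-319/ 1066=-0.30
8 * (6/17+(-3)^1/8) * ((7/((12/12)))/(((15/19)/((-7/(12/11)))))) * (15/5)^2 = 30723/340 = 90.36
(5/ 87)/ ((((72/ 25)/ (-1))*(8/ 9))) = -125/ 5568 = -0.02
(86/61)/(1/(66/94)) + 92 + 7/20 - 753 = -37824911/57340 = -659.66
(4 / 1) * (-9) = -36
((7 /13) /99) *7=0.04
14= 14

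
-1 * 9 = -9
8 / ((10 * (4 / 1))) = 1 / 5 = 0.20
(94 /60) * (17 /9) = 799 /270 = 2.96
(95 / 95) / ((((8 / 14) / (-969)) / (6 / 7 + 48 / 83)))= -404073 / 166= -2434.17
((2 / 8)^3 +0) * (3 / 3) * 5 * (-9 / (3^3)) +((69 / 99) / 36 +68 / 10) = 645637 / 95040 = 6.79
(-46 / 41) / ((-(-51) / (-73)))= 3358 / 2091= 1.61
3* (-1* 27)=-81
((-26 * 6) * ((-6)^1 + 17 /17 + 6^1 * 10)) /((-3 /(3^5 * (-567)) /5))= -1970268300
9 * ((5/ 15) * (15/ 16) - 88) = -12627/ 16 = -789.19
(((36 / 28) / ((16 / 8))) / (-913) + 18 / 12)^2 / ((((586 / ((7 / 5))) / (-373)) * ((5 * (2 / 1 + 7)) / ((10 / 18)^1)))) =-1902605114 / 76934250855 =-0.02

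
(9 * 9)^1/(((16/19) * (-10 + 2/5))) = -2565/256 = -10.02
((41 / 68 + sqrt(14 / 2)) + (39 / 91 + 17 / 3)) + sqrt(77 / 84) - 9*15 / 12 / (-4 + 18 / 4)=-22565 / 1428 + sqrt(33) / 6 + sqrt(7)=-12.20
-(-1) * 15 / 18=5 / 6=0.83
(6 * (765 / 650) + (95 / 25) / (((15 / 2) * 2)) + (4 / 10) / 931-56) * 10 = -88384636 / 181545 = -486.85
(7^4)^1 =2401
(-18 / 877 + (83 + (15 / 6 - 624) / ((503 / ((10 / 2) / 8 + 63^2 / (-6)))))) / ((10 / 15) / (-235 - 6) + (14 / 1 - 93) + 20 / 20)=-4590394933803 / 398048382016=-11.53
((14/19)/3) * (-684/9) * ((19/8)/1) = -133/3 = -44.33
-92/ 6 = -46/ 3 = -15.33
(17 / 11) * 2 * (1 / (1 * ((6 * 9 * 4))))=17 / 1188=0.01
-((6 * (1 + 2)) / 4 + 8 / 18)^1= -89 / 18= -4.94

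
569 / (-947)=-569 / 947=-0.60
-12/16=-3/4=-0.75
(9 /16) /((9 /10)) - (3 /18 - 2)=2.46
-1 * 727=-727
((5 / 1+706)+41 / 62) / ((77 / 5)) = 220615 / 4774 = 46.21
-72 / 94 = -36 / 47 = -0.77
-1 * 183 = -183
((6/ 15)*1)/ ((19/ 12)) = 24/ 95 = 0.25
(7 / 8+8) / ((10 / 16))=71 / 5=14.20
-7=-7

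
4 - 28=-24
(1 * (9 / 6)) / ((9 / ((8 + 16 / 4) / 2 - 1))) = 5 / 6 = 0.83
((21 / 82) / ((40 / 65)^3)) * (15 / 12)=230685 / 167936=1.37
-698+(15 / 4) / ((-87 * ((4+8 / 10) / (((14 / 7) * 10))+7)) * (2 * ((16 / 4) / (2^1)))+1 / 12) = -698.00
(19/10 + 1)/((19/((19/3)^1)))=29/30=0.97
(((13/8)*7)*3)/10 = 273/80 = 3.41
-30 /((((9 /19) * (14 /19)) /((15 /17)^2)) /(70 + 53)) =-16651125 /2023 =-8230.91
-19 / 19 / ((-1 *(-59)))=-0.02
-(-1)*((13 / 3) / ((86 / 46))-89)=-11182 / 129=-86.68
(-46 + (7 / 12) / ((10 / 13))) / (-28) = 5429 / 3360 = 1.62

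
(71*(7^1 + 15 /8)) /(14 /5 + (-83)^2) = 25205 /275672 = 0.09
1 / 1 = 1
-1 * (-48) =48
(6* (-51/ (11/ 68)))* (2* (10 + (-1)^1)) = -374544/ 11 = -34049.45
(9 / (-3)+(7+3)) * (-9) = -63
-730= -730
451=451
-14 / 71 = -0.20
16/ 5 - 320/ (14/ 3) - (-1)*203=4817/ 35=137.63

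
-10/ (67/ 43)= -430/ 67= -6.42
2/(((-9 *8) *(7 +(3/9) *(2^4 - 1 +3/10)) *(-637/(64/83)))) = 160/57576519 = 0.00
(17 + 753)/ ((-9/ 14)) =-10780/ 9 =-1197.78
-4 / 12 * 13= -13 / 3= -4.33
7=7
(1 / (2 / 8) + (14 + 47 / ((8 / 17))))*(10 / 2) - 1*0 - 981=-3133 / 8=-391.62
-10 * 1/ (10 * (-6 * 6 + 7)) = 1/ 29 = 0.03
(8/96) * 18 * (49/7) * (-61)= -1281/2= -640.50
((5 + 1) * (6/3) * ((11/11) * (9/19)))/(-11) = -108/209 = -0.52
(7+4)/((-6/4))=-22/3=-7.33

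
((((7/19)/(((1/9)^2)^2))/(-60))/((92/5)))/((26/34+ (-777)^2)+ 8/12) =-0.00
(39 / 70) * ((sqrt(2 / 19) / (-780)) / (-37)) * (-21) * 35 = -21 * sqrt(38) / 28120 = -0.00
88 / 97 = 0.91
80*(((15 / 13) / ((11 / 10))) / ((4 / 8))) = 24000 / 143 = 167.83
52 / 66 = 26 / 33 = 0.79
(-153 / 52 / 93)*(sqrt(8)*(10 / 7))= -255*sqrt(2) / 2821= -0.13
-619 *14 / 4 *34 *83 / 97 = -6113863 / 97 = -63029.52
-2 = -2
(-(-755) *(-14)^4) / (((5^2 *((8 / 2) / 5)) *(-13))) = -1450204 / 13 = -111554.15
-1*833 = -833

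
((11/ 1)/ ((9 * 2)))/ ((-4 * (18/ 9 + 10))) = -11/ 864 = -0.01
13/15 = 0.87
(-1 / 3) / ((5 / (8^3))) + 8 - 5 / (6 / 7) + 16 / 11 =-10069 / 330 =-30.51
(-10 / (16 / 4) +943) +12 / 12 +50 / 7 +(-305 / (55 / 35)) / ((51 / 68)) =318713 / 462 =689.85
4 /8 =1 /2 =0.50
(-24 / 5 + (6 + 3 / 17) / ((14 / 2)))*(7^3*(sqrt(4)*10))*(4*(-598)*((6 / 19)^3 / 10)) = 118027518336 / 583015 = 202443.36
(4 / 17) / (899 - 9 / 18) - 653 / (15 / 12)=-79793948 / 152745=-522.40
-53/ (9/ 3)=-53/ 3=-17.67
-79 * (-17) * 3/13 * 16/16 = 4029/13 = 309.92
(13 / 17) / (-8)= -13 / 136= -0.10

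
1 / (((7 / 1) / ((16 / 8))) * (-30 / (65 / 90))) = -13 / 1890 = -0.01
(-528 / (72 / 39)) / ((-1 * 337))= 286 / 337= 0.85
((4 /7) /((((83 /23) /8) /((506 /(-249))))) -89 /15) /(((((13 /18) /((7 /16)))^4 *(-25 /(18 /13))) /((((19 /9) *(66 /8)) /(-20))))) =-222648324767253 /4029577809920000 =-0.06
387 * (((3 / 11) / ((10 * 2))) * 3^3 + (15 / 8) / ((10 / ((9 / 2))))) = 825471 / 1760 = 469.02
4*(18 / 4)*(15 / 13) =270 / 13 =20.77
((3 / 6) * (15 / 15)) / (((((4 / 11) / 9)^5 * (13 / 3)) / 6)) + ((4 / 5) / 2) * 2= 427945575703 / 66560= 6429470.79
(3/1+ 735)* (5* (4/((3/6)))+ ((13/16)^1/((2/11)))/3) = 489909/16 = 30619.31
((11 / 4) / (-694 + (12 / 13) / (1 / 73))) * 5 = -715 / 32584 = -0.02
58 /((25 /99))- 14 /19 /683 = 74513584 /324425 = 229.68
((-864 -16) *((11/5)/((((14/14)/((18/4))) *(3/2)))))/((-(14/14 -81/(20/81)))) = -116160/6541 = -17.76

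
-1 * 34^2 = -1156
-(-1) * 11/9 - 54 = -475/9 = -52.78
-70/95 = -14/19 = -0.74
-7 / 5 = -1.40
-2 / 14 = -1 / 7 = -0.14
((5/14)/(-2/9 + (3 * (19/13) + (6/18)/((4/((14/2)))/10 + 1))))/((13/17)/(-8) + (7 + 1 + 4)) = 367965/54919718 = 0.01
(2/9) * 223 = 446/9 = 49.56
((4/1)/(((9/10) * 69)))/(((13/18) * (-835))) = -16/149799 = -0.00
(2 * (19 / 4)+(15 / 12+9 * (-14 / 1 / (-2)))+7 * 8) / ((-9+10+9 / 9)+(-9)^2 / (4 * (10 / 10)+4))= 1038 / 97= 10.70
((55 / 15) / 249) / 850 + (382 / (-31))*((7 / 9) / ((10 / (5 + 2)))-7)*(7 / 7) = 521933717 / 6561150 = 79.55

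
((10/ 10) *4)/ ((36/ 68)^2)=1156/ 81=14.27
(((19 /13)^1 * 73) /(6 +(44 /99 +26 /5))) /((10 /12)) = 37449 /3406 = 11.00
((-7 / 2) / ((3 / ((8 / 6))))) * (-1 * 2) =28 / 9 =3.11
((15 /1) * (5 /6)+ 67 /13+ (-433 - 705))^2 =848498641 /676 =1255175.50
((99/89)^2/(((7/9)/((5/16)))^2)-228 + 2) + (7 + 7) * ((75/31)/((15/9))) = -632910631249/3080191744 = -205.48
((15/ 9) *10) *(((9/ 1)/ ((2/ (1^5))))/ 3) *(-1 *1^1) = -25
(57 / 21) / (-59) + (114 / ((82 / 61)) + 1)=1452155 / 16933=85.76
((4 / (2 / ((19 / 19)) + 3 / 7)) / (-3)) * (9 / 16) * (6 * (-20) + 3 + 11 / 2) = 4683 / 136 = 34.43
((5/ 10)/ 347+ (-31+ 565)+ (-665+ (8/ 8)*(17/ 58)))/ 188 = -0.70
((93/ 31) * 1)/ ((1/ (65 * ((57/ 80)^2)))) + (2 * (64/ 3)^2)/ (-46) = 20986297/ 264960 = 79.21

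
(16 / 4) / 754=2 / 377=0.01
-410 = -410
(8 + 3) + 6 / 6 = 12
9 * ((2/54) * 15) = 5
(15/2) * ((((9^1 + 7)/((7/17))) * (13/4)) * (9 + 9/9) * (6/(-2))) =-198900/7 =-28414.29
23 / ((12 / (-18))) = -69 / 2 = -34.50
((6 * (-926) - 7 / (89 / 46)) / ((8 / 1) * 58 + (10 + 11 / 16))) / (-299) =608992 / 15546965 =0.04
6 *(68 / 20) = 20.40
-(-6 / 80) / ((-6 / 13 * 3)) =-13 / 240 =-0.05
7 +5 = 12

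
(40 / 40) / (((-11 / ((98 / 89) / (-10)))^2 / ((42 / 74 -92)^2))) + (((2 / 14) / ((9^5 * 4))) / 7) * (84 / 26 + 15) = 0.84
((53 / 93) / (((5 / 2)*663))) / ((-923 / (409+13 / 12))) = -260813 / 1707337710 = -0.00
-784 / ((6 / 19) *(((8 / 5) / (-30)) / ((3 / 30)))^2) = -69825 / 8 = -8728.12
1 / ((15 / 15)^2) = 1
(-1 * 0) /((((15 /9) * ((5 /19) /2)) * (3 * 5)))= 0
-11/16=-0.69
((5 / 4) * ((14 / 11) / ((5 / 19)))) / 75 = 133 / 1650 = 0.08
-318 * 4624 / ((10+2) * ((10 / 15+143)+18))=-367608 / 485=-757.95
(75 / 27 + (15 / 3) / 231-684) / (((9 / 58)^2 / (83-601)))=117515715392 / 8019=14654659.61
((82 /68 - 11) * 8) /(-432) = 37 /204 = 0.18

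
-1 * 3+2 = -1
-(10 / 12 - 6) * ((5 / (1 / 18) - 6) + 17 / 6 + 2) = 16523 / 36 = 458.97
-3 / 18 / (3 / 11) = -11 / 18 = -0.61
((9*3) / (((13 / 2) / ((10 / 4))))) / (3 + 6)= 15 / 13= 1.15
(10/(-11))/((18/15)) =-25/33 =-0.76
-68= -68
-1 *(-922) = 922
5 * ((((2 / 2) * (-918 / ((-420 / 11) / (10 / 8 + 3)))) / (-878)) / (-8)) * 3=85833 / 393344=0.22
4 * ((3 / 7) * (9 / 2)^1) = 54 / 7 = 7.71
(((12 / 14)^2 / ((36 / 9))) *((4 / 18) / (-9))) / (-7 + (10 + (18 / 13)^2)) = -338 / 366471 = -0.00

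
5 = 5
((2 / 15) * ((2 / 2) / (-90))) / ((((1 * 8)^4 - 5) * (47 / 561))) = -187 / 43262325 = -0.00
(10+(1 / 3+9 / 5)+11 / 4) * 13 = 11609 / 60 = 193.48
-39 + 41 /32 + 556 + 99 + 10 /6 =59419 /96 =618.95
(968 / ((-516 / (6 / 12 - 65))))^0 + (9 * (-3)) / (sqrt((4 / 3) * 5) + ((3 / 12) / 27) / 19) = 28126763 / 28071359 - 75792672 * sqrt(15) / 28071359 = -9.46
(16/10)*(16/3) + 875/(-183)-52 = -44147/915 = -48.25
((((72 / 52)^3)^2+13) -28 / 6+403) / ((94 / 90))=90874784670 / 226860023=400.58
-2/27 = -0.07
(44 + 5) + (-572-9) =-532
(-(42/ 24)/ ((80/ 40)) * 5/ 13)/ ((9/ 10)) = -175/ 468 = -0.37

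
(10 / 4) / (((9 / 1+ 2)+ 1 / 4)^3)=0.00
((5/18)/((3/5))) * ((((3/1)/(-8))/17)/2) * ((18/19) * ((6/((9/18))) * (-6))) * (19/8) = 225/272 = 0.83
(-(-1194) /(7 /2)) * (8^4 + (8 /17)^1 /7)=1163987616 /833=1397344.08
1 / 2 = 0.50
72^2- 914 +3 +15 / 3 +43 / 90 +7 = 385693 / 90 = 4285.48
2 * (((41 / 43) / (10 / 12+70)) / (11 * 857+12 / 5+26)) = 164 / 57599145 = 0.00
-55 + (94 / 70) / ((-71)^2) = -9703878 / 176435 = -55.00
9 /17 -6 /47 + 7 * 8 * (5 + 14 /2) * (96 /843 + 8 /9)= 454153739 /673557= 674.26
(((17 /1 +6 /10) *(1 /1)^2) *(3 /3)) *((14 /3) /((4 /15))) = 308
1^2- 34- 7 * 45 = -348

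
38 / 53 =0.72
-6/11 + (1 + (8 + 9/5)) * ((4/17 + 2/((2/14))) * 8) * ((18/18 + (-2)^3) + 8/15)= -37185366/4675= -7954.09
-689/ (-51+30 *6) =-689/ 129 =-5.34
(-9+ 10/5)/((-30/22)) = 77/15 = 5.13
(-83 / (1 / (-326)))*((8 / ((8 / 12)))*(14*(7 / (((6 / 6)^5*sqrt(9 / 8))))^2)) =593977216 / 3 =197992405.33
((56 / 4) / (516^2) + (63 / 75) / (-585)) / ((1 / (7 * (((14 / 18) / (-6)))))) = 14663593 / 11681982000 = 0.00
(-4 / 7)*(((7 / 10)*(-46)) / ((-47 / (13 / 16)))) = -299 / 940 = -0.32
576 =576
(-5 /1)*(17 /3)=-28.33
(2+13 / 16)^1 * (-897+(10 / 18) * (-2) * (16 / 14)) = -2526.38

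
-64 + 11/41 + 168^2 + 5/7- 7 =8080193/287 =28153.98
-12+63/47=-501/47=-10.66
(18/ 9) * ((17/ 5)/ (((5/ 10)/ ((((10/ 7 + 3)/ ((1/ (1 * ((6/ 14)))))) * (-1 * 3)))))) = -18972/ 245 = -77.44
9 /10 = 0.90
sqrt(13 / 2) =sqrt(26) / 2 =2.55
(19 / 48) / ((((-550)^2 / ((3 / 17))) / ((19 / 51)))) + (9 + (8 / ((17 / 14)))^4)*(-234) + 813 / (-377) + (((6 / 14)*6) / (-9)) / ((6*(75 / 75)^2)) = -472546551136450891923 / 1066793687960000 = -442959.64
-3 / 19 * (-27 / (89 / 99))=8019 / 1691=4.74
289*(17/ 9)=4913/ 9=545.89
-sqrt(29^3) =-29 * sqrt(29) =-156.17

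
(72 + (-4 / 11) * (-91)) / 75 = 1156 / 825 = 1.40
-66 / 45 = -22 / 15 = -1.47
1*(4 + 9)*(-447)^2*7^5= 43656468219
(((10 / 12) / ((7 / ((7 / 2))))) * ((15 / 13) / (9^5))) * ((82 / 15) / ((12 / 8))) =205 / 6908733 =0.00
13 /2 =6.50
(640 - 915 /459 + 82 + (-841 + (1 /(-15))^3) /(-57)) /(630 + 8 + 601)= 343277681 /578856375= 0.59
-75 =-75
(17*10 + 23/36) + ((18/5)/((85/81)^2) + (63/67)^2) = 1020427156567/5837944500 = 174.79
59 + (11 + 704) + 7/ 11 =8521/ 11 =774.64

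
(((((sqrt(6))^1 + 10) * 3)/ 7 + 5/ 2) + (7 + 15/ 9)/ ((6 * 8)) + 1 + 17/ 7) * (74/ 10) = 111 * sqrt(6)/ 35 + 193843/ 2520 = 84.69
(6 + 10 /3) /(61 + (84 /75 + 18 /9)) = 100 /687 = 0.15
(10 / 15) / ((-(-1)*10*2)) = 1 / 30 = 0.03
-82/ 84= -41/ 42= -0.98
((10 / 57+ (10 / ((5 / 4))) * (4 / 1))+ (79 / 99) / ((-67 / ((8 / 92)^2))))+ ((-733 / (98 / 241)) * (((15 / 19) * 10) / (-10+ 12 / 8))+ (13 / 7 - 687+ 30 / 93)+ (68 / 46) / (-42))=1758665205115963 / 1721575071909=1021.54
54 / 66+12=141 / 11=12.82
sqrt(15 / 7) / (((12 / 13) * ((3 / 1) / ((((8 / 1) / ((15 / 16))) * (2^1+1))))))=416 * sqrt(105) / 315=13.53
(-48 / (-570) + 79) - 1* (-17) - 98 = -182 / 95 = -1.92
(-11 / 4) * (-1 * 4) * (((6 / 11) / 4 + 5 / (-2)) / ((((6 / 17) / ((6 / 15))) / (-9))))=265.20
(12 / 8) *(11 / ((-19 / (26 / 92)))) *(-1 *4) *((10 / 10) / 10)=429 / 4370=0.10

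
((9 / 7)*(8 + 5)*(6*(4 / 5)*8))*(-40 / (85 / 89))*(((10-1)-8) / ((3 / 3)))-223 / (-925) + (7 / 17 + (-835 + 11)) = -3049588018 / 110075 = -27704.64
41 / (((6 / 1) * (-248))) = -41 / 1488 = -0.03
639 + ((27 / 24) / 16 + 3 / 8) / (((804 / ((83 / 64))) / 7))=1402907423 / 2195456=639.01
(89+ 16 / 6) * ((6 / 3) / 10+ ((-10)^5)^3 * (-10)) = 916666666666666685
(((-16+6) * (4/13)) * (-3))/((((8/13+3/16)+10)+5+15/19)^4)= 2251674644643840/18488437662404352241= 0.00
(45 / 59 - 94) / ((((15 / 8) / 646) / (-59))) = 1895277.87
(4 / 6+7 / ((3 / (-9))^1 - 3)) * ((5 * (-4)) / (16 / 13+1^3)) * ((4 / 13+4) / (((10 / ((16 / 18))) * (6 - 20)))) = -0.35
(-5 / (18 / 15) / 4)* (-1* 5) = 125 / 24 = 5.21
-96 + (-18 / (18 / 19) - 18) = -133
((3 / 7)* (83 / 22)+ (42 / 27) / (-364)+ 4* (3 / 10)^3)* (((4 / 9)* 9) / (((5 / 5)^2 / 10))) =15500972 / 225225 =68.82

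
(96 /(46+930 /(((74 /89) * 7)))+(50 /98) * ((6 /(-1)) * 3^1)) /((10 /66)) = -751285062 /13058255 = -57.53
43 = 43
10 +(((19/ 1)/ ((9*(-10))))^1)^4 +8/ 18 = 685390321/ 65610000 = 10.45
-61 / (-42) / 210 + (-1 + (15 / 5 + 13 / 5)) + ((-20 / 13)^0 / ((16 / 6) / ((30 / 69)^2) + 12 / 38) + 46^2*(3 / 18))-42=2041492217 / 6473880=315.34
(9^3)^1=729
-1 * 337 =-337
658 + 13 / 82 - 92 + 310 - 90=64465 / 82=786.16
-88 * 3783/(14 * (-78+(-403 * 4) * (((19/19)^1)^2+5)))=2134/875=2.44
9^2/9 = 9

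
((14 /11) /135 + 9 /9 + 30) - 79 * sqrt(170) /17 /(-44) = 79 * sqrt(170) /748 + 46049 /1485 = 32.39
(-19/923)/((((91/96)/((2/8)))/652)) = -297312/83993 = -3.54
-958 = -958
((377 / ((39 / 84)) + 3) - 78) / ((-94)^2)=737 / 8836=0.08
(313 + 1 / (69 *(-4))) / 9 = 86387 / 2484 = 34.78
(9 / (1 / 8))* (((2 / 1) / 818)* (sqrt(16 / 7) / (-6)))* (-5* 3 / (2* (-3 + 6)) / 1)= 120* sqrt(7) / 2863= 0.11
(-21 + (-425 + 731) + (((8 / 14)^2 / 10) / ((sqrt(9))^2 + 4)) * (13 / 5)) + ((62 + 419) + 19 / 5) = 943013 / 1225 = 769.81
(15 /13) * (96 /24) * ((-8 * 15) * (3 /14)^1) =-10800 /91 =-118.68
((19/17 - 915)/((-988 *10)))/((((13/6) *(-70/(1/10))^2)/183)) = 533079/33434537500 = 0.00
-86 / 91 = -0.95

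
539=539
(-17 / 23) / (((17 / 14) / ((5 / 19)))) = -70 / 437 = -0.16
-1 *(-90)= 90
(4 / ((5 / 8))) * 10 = 64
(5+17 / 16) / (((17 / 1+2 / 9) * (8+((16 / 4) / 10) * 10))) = 291 / 9920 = 0.03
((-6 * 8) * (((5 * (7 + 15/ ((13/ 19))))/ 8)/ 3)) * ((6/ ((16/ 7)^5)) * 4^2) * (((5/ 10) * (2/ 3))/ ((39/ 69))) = -90841835/ 346112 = -262.46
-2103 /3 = -701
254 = 254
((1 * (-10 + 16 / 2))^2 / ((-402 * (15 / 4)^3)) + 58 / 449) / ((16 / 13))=255373807 / 2436723000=0.10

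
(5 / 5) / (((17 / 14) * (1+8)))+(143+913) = 161582 / 153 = 1056.09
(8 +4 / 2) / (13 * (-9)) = -10 / 117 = -0.09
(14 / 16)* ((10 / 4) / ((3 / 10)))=175 / 24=7.29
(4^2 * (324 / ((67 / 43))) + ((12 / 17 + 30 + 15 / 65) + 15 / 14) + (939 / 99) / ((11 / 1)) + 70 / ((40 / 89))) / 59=529101791963 / 8879402532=59.59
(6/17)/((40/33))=99/340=0.29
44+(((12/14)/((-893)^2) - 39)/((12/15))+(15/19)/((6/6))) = -88432867/22328572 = -3.96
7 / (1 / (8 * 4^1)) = 224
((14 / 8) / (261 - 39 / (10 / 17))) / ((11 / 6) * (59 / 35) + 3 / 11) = 1225 / 458371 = 0.00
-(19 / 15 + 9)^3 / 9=-120.24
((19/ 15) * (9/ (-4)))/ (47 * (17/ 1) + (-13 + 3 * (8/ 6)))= -57/ 15800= -0.00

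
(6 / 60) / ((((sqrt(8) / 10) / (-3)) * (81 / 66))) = -11 * sqrt(2) / 18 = -0.86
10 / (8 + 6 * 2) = 1 / 2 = 0.50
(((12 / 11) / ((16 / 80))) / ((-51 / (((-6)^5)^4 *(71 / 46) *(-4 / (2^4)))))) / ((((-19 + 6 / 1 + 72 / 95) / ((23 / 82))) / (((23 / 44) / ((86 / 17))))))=-88624709312370278400 / 248094649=-357221365594.11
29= 29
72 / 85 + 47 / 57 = 8099 / 4845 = 1.67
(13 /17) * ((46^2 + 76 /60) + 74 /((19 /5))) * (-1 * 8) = -63332984 /4845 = -13071.82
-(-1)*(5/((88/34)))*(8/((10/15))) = 23.18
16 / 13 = 1.23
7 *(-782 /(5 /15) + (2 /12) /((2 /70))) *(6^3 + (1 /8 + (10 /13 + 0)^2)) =-9599396429 /2704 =-3550072.64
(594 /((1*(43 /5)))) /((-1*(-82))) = 1485 /1763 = 0.84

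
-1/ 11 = -0.09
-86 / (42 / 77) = -473 / 3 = -157.67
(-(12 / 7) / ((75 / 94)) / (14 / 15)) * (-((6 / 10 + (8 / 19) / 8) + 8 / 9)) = 247784 / 69825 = 3.55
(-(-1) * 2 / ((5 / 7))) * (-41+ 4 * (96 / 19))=-1106 / 19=-58.21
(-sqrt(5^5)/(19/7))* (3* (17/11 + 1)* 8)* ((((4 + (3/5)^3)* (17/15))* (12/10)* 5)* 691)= -24924910.07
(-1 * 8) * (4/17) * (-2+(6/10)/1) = 224/85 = 2.64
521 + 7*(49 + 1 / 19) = 16423 / 19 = 864.37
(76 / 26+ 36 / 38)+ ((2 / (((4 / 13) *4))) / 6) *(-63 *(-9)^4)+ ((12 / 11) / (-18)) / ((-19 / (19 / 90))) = -656963246123 / 5868720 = -111943.19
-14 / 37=-0.38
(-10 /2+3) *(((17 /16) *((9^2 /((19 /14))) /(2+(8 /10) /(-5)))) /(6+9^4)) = -0.01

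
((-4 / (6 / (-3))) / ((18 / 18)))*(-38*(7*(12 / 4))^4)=-14780556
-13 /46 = -0.28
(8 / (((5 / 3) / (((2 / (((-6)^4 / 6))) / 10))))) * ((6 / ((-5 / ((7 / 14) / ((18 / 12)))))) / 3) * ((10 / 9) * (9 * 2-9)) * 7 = -28 / 675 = -0.04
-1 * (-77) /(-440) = -7 /40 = -0.18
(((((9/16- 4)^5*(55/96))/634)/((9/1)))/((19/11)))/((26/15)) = -1522435234375/94582024962048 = -0.02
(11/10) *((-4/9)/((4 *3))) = -11/270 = -0.04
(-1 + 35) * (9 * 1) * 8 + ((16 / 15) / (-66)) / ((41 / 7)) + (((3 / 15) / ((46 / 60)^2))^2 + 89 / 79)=1098901494859111 / 448670474505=2449.24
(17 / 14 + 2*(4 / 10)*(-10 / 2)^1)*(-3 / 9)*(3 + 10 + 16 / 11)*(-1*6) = -80.53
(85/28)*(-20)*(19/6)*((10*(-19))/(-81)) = -767125/1701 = -450.98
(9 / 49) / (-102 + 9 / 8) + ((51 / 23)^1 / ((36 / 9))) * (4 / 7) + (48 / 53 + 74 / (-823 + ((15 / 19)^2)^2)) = 139111271796220 / 123036290675683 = 1.13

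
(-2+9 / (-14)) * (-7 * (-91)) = -3367 / 2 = -1683.50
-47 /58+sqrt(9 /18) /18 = -47 /58+sqrt(2) /36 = -0.77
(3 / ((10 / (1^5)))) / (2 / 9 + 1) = 27 / 110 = 0.25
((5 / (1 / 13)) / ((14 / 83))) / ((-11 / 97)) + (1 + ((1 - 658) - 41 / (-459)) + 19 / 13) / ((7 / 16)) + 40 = -4460458381 / 918918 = -4854.03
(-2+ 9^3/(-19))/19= -767/361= -2.12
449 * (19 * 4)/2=17062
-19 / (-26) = 19 / 26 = 0.73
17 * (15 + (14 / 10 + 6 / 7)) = 293.37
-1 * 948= -948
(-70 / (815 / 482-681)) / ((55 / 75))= 506100 / 3601697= 0.14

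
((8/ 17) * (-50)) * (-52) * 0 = 0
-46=-46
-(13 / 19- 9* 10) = 1697 / 19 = 89.32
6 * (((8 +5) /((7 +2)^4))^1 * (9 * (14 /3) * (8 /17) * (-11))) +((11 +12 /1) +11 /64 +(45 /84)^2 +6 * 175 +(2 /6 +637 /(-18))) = 1035.82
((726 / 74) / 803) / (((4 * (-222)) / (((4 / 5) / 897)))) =-11 / 896434890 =-0.00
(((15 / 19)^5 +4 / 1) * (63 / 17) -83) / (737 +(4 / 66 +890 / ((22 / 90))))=-93124617828 / 6081400664059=-0.02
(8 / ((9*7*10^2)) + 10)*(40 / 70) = 63008 / 11025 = 5.72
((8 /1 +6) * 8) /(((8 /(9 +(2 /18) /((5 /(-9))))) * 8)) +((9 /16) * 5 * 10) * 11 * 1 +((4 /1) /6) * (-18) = 12511 /40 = 312.78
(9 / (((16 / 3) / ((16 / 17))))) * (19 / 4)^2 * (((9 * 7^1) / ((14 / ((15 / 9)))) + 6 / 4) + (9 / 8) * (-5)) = 263169 / 2176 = 120.94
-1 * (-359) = 359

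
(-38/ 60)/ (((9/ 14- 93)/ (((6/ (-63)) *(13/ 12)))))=-247/ 349110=-0.00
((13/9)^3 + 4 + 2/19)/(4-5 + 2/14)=-690235/83106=-8.31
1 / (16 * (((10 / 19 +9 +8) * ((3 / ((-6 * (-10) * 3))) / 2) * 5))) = 19 / 222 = 0.09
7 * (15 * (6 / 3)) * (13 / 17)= 2730 / 17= 160.59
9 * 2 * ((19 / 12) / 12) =19 / 8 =2.38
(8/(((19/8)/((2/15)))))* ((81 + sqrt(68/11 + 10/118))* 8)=7168* sqrt(53867)/184965 + 27648/95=300.03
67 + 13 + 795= 875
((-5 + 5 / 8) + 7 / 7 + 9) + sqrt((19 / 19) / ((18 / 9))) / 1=sqrt(2) / 2 + 45 / 8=6.33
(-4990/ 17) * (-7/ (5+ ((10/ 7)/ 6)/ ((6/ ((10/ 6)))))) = 405.58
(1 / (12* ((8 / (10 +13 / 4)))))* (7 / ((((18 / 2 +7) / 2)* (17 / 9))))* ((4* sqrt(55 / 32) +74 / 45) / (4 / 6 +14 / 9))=41181 / 870400 +10017* sqrt(110) / 696320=0.20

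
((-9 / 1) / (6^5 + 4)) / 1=-9 / 7780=-0.00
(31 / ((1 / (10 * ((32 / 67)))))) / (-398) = -4960 / 13333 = -0.37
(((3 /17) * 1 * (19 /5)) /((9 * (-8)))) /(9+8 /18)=-57 /57800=-0.00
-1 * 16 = -16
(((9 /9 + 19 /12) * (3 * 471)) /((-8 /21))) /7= -43803 /32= -1368.84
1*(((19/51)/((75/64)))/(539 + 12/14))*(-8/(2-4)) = 34048/14454675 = 0.00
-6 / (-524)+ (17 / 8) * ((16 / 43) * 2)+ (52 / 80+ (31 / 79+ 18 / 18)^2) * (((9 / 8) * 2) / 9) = 6299997989 / 2812444240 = 2.24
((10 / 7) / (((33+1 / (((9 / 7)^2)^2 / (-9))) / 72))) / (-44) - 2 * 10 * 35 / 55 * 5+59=-1965603 / 416878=-4.72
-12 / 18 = -2 / 3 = -0.67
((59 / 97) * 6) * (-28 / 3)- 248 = -27360 / 97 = -282.06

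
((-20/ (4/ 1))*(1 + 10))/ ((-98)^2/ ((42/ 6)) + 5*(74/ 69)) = -3795/ 95038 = -0.04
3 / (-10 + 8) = -3 / 2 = -1.50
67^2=4489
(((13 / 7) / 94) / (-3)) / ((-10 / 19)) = 247 / 19740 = 0.01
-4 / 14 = -2 / 7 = -0.29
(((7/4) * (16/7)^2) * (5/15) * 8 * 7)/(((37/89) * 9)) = 45568/999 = 45.61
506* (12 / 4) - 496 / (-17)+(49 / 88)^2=203723505 / 131648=1547.49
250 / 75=10 / 3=3.33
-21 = -21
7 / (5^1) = 7 / 5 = 1.40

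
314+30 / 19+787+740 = 35009 / 19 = 1842.58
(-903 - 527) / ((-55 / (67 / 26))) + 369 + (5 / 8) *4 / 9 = 436.28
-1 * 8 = -8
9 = 9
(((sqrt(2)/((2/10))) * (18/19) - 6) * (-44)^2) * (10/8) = -14520 + 217800 * sqrt(2)/19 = 1691.35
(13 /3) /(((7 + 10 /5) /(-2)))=-26 /27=-0.96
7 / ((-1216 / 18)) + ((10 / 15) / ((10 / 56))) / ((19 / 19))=33103 / 9120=3.63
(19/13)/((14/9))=171/182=0.94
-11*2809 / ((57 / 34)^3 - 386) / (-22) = -55202468 / 14986151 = -3.68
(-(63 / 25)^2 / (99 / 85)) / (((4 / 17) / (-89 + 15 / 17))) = 5615253 / 2750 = 2041.91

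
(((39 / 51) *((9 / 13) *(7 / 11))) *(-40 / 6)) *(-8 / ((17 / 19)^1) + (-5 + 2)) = 85260 / 3179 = 26.82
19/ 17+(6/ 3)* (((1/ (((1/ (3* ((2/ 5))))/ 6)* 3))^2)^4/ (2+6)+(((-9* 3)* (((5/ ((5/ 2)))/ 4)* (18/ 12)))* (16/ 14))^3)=-55836254729531/ 2277734375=-24513.94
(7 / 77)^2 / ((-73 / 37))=-37 / 8833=-0.00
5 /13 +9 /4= 137 /52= 2.63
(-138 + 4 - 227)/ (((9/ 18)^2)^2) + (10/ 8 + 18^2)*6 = -7649/ 2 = -3824.50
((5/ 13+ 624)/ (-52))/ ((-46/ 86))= 349031/ 15548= 22.45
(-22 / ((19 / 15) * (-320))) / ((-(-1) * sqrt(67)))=33 * sqrt(67) / 40736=0.01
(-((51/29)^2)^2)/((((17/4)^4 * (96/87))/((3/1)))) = -1944/24389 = -0.08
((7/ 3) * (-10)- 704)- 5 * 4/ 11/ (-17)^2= -6936638/ 9537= -727.34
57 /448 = 0.13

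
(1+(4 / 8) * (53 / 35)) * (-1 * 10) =-123 / 7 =-17.57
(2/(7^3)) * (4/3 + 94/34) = 418/17493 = 0.02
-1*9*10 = -90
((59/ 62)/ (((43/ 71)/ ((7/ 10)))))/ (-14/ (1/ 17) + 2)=-497/ 106640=-0.00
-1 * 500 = -500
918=918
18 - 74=-56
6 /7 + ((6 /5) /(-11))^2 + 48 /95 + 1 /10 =1186301 /804650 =1.47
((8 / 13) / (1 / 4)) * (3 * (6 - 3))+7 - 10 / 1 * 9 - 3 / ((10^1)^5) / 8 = -632800039 / 10400000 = -60.85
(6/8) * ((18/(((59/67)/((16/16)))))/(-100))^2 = 1090827/34810000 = 0.03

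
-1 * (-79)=79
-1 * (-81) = 81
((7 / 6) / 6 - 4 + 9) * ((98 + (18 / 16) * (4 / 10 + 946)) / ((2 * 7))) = 310607 / 720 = 431.40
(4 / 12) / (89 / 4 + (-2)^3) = 4 / 171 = 0.02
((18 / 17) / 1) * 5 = 90 / 17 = 5.29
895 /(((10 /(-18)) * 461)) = -3.49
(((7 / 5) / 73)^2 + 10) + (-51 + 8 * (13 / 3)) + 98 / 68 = -66474277 / 13588950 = -4.89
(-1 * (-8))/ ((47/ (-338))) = -2704/ 47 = -57.53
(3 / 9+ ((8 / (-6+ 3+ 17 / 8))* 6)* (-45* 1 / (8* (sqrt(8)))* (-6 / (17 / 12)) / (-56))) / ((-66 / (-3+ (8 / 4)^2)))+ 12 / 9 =263 / 198 - 810* sqrt(2) / 9163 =1.20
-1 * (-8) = 8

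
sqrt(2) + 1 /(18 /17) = 2.36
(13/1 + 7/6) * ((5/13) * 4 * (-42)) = -11900/13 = -915.38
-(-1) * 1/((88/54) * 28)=27/1232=0.02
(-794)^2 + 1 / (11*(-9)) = 62413163 / 99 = 630435.99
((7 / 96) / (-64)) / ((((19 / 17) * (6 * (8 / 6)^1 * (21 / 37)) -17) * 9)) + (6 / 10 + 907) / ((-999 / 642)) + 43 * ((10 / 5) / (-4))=-46405497120293 / 76733429760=-604.76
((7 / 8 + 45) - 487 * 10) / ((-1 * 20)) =38593 / 160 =241.21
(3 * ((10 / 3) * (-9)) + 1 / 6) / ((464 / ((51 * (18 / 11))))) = -7497 / 464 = -16.16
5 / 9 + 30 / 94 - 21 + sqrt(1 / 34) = -19.95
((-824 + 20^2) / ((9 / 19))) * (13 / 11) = -1057.86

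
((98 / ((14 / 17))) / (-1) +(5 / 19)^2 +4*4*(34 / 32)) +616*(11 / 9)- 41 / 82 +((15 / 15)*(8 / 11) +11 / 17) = 792058585 / 1215126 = 651.83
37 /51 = 0.73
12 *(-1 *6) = -72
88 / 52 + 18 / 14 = 271 / 91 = 2.98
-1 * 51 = -51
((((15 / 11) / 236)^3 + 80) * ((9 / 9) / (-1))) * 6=-4198801146765 / 8747502368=-480.00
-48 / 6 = -8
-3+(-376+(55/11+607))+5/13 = 3034/13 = 233.38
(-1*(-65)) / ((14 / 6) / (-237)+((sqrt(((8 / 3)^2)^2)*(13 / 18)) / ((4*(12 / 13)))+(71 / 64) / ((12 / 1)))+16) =319438080 / 85872569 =3.72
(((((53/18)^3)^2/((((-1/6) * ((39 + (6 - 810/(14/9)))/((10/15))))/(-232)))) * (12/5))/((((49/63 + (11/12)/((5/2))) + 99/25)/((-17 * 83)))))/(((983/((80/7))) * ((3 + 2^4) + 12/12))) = 7255547944300408/14799602094489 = 490.25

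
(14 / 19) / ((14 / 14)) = 14 / 19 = 0.74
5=5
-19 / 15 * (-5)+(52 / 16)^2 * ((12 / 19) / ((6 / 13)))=9479 / 456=20.79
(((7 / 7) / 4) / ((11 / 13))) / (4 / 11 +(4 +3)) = 13 / 324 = 0.04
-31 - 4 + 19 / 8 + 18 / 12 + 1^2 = -241 / 8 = -30.12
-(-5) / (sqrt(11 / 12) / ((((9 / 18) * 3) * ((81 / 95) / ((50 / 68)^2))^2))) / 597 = 8767700496 * sqrt(33) / 1543416015625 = 0.03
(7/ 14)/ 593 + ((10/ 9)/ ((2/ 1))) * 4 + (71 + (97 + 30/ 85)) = 30952381/ 181458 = 170.58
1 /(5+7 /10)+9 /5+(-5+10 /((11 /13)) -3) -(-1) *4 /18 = 56579 /9405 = 6.02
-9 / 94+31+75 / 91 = 271405 / 8554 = 31.73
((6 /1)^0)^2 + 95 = 96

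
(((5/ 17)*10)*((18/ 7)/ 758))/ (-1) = -450/ 45101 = -0.01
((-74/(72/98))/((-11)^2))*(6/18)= -1813/6534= -0.28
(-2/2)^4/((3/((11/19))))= 11/57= 0.19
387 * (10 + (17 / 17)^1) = 4257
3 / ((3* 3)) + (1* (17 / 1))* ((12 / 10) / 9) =13 / 5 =2.60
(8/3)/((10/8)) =32/15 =2.13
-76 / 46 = -38 / 23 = -1.65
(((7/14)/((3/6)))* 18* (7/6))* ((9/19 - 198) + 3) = -77616/19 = -4085.05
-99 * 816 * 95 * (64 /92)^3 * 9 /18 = -15717335040 /12167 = -1291800.36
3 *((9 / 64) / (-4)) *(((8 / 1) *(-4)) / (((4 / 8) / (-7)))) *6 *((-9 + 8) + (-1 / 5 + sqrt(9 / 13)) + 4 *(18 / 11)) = -1751.32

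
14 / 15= 0.93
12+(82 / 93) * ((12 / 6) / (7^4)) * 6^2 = 895140 / 74431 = 12.03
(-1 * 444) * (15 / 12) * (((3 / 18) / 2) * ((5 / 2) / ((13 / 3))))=-2775 / 104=-26.68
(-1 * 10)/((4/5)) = -25/2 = -12.50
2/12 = 1/6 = 0.17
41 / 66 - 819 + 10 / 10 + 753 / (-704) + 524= -621875 / 2112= -294.45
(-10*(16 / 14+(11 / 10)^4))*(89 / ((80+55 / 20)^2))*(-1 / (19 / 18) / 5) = 584688348 / 9107258125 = 0.06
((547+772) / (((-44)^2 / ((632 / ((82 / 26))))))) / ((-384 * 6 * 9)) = -1354613 / 205742592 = -0.01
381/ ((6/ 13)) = 1651/ 2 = 825.50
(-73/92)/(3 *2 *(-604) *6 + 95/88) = 1606/44007671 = 0.00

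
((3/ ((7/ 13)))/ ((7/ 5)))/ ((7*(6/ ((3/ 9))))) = 65/ 2058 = 0.03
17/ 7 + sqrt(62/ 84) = sqrt(1302)/ 42 + 17/ 7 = 3.29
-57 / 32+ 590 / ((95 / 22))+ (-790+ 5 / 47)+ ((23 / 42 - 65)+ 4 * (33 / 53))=-22804410397 / 31805088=-717.01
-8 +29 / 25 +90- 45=954 / 25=38.16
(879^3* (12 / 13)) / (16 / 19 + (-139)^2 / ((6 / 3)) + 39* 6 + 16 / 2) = 309693056184 / 4892251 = 63302.77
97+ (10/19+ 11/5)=9474/95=99.73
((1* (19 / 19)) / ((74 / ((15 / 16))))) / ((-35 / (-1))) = 3 / 8288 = 0.00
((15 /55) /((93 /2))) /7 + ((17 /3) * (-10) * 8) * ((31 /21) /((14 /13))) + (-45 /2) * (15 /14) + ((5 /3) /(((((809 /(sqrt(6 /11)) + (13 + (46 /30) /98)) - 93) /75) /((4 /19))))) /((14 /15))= -19026597797171885746619 /29475280983784989276 + 156086437500 * sqrt(66) /49001005751699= -645.48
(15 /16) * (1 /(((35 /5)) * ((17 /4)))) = 15 /476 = 0.03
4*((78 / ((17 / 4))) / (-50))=-624 / 425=-1.47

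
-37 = -37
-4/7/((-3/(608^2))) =1478656/21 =70412.19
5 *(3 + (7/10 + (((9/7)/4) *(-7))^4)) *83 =3115903/256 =12171.50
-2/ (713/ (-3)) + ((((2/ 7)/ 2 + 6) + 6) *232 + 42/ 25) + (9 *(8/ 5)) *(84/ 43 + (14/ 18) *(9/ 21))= 15300627296/ 5365325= 2851.76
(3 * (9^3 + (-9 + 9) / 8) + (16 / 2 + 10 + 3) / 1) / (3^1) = 736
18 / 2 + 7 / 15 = 142 / 15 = 9.47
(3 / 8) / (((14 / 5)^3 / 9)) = 3375 / 21952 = 0.15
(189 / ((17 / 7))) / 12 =441 / 68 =6.49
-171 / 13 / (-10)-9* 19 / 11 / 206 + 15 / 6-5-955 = -140847547 / 147290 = -956.26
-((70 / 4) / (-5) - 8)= 23 / 2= 11.50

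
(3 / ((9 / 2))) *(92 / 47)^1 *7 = 1288 / 141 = 9.13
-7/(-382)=7/382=0.02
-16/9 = -1.78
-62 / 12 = -31 / 6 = -5.17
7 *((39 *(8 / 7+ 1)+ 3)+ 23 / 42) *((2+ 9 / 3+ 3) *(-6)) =-29272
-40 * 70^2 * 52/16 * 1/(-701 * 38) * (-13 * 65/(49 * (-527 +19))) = 0.81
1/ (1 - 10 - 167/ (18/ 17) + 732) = 18/ 10175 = 0.00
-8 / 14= -4 / 7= -0.57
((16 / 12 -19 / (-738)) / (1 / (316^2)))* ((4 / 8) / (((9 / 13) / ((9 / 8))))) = 81376399 / 738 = 110266.12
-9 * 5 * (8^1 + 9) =-765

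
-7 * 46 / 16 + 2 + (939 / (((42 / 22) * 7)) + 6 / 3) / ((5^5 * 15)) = -333018547 / 18375000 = -18.12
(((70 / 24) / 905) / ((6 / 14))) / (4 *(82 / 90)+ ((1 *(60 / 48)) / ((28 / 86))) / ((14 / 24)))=12005 / 16325114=0.00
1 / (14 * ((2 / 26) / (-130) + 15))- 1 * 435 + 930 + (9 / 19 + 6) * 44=2629188986 / 3371417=779.85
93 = 93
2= 2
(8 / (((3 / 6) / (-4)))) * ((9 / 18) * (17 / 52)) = -136 / 13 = -10.46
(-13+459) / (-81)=-446 / 81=-5.51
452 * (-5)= -2260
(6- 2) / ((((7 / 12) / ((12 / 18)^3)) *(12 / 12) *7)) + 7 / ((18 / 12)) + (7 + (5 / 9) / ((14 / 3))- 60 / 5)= 0.08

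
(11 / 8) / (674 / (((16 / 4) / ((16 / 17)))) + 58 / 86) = 8041 / 931368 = 0.01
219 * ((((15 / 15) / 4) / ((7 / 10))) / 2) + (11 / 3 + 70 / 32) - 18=9059 / 336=26.96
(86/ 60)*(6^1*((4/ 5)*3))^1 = 516/ 25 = 20.64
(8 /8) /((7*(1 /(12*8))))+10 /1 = 166 /7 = 23.71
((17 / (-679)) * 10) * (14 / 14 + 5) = -1.50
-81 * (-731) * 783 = 46362213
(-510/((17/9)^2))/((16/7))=-8505/136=-62.54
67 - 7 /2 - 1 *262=-397 /2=-198.50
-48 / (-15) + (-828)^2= 3427936 / 5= 685587.20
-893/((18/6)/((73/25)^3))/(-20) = 347392181/937500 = 370.55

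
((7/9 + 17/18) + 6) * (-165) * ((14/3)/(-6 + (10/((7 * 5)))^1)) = 74921/72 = 1040.57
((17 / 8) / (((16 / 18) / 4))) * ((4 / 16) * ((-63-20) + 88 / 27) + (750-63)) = 1224731 / 192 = 6378.81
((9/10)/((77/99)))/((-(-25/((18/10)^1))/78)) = 28431/4375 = 6.50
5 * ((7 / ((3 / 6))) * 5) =350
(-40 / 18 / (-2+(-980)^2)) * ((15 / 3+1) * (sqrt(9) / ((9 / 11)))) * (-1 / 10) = 22 / 4321791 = 0.00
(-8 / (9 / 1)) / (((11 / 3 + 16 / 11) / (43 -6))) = -3256 / 507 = -6.42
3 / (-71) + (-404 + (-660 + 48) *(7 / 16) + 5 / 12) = -143003 / 213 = -671.38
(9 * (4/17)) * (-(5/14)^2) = -225/833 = -0.27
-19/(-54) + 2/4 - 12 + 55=1184/27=43.85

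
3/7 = 0.43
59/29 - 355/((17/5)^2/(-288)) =8846.33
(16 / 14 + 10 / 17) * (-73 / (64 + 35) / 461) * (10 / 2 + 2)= -15038 / 775863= -0.02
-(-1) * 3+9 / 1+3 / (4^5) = 12291 / 1024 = 12.00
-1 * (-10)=10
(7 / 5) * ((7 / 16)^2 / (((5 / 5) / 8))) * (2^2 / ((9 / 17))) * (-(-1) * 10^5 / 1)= 14577500 / 9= 1619722.22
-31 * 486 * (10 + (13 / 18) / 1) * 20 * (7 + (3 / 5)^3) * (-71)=41381634888 / 25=1655265395.52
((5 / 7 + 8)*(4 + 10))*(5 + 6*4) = 3538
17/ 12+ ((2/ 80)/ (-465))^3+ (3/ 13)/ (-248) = 1.42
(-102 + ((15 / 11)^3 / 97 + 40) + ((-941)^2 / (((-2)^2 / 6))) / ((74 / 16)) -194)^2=82327133839.75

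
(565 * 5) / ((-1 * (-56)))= 2825 / 56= 50.45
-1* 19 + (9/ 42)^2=-3715/ 196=-18.95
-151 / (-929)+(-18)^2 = 301147 / 929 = 324.16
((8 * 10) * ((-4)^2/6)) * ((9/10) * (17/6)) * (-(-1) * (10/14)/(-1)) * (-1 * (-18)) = -48960/7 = -6994.29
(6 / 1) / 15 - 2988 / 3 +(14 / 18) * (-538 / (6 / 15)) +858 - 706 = -1889.71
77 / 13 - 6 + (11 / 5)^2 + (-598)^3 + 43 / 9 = -625503008693 / 2925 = -213847182.46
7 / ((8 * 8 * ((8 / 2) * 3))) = 7 / 768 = 0.01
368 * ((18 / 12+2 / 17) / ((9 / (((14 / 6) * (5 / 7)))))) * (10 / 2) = 253000 / 459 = 551.20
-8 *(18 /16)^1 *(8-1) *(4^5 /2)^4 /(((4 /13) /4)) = -56281251446784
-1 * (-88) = 88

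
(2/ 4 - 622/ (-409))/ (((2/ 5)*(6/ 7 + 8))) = 57855/ 101432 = 0.57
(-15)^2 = 225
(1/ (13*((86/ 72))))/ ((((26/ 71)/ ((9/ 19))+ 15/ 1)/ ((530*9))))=109729080/ 5634161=19.48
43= 43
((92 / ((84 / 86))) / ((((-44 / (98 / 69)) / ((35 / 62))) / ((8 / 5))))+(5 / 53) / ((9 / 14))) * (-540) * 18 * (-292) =-7377780.28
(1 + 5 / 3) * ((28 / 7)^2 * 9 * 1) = 384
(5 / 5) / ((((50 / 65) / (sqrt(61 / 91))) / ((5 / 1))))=sqrt(5551) / 14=5.32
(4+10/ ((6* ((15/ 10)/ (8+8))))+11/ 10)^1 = 2059/ 90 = 22.88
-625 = -625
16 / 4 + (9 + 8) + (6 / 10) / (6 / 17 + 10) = 18531 / 880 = 21.06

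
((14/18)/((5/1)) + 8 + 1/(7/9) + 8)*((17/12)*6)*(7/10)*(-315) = -32689.30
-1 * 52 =-52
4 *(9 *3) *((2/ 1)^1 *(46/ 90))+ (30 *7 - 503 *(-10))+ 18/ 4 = 53549/ 10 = 5354.90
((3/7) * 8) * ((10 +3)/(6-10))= -78/7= -11.14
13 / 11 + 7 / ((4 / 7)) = 591 / 44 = 13.43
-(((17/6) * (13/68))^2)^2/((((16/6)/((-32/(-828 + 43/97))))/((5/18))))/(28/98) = -96964595/79897964544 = -0.00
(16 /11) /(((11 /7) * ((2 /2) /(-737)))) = -7504 /11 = -682.18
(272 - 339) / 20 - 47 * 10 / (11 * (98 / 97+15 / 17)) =-17800777 / 686620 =-25.93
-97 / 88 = -1.10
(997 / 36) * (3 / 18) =997 / 216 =4.62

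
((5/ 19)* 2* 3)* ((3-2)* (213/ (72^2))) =355/ 5472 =0.06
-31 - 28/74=-1161/37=-31.38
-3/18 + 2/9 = 1/18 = 0.06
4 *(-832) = -3328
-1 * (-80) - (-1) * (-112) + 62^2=3812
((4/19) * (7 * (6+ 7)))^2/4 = 33124/361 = 91.76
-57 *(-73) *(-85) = -353685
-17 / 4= -4.25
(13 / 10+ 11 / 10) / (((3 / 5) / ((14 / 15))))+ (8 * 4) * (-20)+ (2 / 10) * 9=-634.47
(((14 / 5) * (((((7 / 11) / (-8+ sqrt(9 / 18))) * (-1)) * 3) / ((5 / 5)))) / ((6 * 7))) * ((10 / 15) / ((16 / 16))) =14 * sqrt(2) / 20955+ 224 / 20955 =0.01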